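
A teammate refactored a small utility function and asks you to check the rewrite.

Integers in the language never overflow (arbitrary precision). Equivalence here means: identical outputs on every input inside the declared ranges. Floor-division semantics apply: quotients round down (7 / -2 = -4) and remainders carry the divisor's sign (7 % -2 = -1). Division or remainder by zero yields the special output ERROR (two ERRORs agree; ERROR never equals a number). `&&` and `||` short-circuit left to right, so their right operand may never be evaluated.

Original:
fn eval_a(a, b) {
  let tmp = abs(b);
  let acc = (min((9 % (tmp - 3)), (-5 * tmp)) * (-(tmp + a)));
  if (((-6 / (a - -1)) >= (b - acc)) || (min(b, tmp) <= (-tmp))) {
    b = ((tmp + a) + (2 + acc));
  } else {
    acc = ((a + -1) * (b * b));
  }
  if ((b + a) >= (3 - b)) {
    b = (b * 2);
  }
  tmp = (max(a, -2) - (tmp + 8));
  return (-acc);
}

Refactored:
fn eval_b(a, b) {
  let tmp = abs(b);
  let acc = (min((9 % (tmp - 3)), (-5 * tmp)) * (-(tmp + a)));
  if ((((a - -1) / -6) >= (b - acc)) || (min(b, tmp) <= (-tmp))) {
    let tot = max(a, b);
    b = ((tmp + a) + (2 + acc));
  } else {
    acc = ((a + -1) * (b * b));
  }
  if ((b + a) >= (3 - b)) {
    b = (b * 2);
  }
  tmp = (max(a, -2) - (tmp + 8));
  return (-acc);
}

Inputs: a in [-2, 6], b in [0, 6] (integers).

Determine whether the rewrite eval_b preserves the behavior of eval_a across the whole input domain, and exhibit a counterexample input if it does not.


Not equivalent: a=-2, b=1 separates them (5 vs 3).
eval_a: tmp=1, then acc=-5, then (((-6 / (a - -1)) >= (b - acc)) || (min(b, tmp) <= (-tmp))) is true, then b=-4, then ((b + a) >= (3 - b)) is false, then tmp=-11, then returns 5
eval_b: tmp=1, then acc=-5, then ((((a - -1) / -6) >= (b - acc)) || (min(b, tmp) <= (-tmp))) is false, then acc=-3, then ((b + a) >= (3 - b)) is false, then tmp=-11, then returns 3
verdict: not equivalent; witness: a=-2, b=1


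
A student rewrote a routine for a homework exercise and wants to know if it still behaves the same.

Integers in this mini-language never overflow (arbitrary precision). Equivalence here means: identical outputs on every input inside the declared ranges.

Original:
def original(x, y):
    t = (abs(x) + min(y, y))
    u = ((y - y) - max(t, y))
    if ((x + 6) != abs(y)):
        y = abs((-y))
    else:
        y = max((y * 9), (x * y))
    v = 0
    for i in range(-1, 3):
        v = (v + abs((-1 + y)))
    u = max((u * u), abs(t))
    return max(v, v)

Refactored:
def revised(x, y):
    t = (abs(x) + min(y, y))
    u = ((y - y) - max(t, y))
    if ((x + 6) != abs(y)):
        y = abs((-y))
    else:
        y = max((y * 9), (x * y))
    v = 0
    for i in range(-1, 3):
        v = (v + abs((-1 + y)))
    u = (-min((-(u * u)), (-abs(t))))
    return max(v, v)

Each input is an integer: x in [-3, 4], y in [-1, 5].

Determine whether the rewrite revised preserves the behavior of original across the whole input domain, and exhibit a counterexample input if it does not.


Side by side, the visible changes include: min/max/abs usage differs.
As a probe, take x=0, y=0: original runs t := 0 | u := 0 | ((x + 6) != abs(y)): true | y := 0 | v := 0 | iter i=-1: | v := 1 | iter i=0: | v := 2 | iter i=1: | v := 3 | iter i=2: | v := 4 | u := 0 | result 4; revised runs t := 0 | u := 0 | ((x + 6) != abs(y)): true | y := 0 | v := 0 | iter i=-1: | v := 1 | iter i=0: | v := 2 | iter i=1: | v := 3 | iter i=2: | v := 4 | u := 0 | result 4; both end at 4.
An exhaustive pass over the 56 declared inputs shows identical outputs.
verdict: equivalent


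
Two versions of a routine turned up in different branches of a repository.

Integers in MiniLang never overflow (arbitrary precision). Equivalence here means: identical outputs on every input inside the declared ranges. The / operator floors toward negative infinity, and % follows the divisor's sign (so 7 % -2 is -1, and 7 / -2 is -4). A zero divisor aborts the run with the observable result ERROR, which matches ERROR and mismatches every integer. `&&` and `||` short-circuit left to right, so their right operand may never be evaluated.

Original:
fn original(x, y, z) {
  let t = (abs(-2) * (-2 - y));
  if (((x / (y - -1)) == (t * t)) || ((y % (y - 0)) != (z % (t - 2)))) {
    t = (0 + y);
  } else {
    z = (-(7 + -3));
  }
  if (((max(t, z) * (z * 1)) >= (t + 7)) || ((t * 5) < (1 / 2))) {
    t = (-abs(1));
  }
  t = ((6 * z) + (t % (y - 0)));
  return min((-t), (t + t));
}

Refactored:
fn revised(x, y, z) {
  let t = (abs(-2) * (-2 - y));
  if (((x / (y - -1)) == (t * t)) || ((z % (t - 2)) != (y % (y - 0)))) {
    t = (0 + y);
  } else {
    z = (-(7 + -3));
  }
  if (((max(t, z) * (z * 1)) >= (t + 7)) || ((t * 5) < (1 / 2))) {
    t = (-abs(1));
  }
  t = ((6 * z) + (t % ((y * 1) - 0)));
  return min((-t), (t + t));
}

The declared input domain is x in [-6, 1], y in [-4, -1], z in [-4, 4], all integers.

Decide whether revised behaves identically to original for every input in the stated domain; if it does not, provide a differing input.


Reading the diff, among the changes: constant usage differs; and arithmetic usage differs.
One worked example (x=-5, y=-2, z=-4) — original: t := 0 | (((x / (y - -1)) == (t * t)) || ((y % (y - 0)) != (z % (t - 2)))): false | z := -4 | (((max(t, z) * (z * 1)) >= (t + 7)) || ((t * 5) < (1 / 2))): false | t := -24 | result -48; revised: t := 0 | (((x / (y - -1)) == (t * t)) || ((z % (t - 2)) != (y % (y - 0)))): false | z := -4 | (((max(t, z) * (z * 1)) >= (t + 7)) || ((t * 5) < (1 / 2))): false | t := -24 | result -48; agreement on -48.
Every one of the 288 inputs gives matching results.
verdict: equivalent


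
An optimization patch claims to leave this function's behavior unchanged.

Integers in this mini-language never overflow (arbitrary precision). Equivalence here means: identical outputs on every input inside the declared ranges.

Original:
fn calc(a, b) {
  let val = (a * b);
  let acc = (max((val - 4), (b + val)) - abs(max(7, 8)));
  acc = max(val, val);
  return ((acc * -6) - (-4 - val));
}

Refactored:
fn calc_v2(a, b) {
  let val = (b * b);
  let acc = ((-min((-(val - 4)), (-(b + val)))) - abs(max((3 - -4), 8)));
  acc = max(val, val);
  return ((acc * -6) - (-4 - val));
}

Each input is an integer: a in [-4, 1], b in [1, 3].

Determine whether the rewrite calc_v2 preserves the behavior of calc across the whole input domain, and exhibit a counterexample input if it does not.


The rewrite breaks on a=-4, b=1, where the results are 24 and -1.
calc: val := -4 | acc := -11 | acc := -4 | result 24
calc_v2: val := 1 | acc := -6 | acc := 1 | result -1
verdict: not equivalent; witness: a=-4, b=1


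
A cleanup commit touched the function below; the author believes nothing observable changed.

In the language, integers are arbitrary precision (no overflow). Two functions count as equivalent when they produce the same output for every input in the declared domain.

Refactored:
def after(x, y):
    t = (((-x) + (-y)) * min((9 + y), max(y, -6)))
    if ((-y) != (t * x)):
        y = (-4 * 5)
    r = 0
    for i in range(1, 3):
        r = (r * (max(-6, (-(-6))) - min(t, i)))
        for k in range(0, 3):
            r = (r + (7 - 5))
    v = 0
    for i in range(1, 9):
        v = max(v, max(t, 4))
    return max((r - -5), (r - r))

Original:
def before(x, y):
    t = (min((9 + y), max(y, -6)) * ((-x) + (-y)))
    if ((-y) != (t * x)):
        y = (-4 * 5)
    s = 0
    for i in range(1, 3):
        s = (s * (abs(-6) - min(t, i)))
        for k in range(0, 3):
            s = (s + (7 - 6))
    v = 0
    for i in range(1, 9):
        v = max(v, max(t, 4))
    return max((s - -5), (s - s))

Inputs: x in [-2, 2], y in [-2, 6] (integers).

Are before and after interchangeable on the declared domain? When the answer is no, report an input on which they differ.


These are not equivalent — on x=-2, y=-2 the outputs split (50 vs 95).
before: t becomes -8; next ((-y) != (t * x)) evaluates to true; next y becomes -20; next s becomes 0; next at i=1:; next s becomes 0; next at k=0:; next s becomes 1; next at k=1:; next s becomes 2; next at k=2:; next s becomes 3; next at i=2:; next s becomes 42; next at k=0:; next s becomes 43; next at k=1:; next s becomes 44; next at k=2:; next s becomes 45; next v becomes 0; next at i=1:; next v becomes 4; next at i=2:; next v becomes 4; next at i=3:; next v becomes 4; next at i=4:; next v becomes 4; next at i=5:; next v becomes 4; next at i=6:; next v becomes 4; next at i=7:; next v becomes 4; next at i=8:; next v becomes 4; next final value 50
after: t becomes -8; next ((-y) != (t * x)) evaluates to true; next y becomes -20; next r becomes 0; next at i=1:; next r becomes 0; next at k=0:; next r becomes 2; next at k=1:; next r becomes 4; next at k=2:; next r becomes 6; next at i=2:; next r becomes 84; next at k=0:; next r becomes 86; next at k=1:; next r becomes 88; next at k=2:; next r becomes 90; next v becomes 0; next at i=1:; next v becomes 4; next at i=2:; next v becomes 4; next at i=3:; next v becomes 4; next at i=4:; next v becomes 4; next at i=5:; next v becomes 4; next at i=6:; next v becomes 4; next at i=7:; next v becomes 4; next at i=8:; next v becomes 4; next final value 95
verdict: not equivalent; witness: x=-2, y=-2


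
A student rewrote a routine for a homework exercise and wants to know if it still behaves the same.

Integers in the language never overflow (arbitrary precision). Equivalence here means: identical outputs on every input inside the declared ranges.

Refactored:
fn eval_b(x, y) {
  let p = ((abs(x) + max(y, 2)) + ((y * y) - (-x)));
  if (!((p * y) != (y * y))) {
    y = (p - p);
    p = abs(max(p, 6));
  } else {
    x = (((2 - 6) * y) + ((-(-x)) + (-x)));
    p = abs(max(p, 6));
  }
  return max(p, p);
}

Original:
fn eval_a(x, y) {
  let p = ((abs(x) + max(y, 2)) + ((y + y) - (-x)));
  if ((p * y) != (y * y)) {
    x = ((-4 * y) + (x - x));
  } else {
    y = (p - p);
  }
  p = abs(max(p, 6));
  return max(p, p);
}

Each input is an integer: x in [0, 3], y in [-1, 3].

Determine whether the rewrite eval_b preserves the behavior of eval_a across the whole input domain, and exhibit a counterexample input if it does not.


Evaluate both at x=0, y=3.
eval_a: p = 9; ((p * y) != (y * y)) -> true; x = -12; p = 9; return 9
eval_b: p = 12; (!((p * y) != (y * y))) -> false; x = -12; p = 12; return 12
9 != 12, so the rewrite changes behavior.
verdict: not equivalent; witness: x=0, y=3


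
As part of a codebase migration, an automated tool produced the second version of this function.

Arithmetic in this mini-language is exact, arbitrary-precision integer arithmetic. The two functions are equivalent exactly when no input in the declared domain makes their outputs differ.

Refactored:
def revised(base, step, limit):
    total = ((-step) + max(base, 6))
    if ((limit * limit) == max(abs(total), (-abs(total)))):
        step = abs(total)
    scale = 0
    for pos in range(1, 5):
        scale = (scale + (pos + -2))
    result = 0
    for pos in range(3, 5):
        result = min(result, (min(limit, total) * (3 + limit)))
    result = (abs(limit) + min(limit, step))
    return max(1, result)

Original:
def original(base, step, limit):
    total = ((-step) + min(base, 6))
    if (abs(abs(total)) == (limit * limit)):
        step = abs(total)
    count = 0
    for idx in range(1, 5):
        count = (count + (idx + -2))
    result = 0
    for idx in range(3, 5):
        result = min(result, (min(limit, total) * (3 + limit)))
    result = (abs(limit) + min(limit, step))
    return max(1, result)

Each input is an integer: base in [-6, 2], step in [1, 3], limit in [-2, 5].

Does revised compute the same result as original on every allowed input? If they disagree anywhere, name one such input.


These are not equivalent — on base=-3, step=1, limit=2 the outputs split (4 vs 3).
original: total := -4 | (abs(abs(total)) == (limit * limit)): true | step := 4 | count := 0 | iter idx=1: | count := -1 | iter idx=2: | count := -1 | iter idx=3: | count := 0 | iter idx=4: | count := 2 | result := 0 | iter idx=3: | result := -20 | iter idx=4: | result := -20 | result := 4 | result 4
revised: total := 5 | ((limit * limit) == max(abs(total), (-abs(total)))): false | scale := 0 | iter pos=1: | scale := -1 | iter pos=2: | scale := -1 | iter pos=3: | scale := 0 | iter pos=4: | scale := 2 | result := 0 | iter pos=3: | result := 0 | iter pos=4: | result := 0 | result := 3 | result 3
verdict: not equivalent; witness: base=-3, step=1, limit=2


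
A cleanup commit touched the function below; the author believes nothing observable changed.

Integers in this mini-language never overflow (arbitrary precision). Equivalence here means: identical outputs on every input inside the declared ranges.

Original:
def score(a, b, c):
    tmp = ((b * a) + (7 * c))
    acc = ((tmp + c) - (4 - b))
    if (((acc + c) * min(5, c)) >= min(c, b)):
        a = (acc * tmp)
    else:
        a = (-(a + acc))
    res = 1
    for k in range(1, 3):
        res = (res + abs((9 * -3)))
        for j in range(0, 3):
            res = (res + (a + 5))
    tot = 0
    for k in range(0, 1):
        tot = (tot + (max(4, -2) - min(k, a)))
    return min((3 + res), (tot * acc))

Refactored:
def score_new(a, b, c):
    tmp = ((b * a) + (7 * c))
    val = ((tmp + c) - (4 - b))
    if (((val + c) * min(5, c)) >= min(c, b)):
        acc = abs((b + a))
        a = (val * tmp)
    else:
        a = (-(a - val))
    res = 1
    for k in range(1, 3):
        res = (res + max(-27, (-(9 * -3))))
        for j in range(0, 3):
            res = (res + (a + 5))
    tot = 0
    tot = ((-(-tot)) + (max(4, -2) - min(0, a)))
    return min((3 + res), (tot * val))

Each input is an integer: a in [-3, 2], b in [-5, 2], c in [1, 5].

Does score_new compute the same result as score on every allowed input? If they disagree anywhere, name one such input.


The rewrite breaks on a=2, b=-5, c=1, where the results are -44 and -187.
score: tmp = -3; acc = -11; (((acc + c) * min(5, c)) >= min(c, b)) -> false; a = 9; res = 1; [k=1]; res = 28; [j=0]; res = 42; [j=1]; res = 56; [j=2]; res = 70; [k=2]; res = 97; [j=0]; res = 111; [j=1]; res = 125; [j=2]; res = 139; tot = 0; [k=0]; tot = 4; return -44
score_new: tmp = -3; val = -11; (((val + c) * min(5, c)) >= min(c, b)) -> false; a = -13; res = 1; [k=1]; res = 28; [j=0]; res = 20; [j=1]; res = 12; [j=2]; res = 4; [k=2]; res = 31; [j=0]; res = 23; [j=1]; res = 15; [j=2]; res = 7; tot = 0; tot = 17; return -187
verdict: not equivalent; witness: a=2, b=-5, c=1


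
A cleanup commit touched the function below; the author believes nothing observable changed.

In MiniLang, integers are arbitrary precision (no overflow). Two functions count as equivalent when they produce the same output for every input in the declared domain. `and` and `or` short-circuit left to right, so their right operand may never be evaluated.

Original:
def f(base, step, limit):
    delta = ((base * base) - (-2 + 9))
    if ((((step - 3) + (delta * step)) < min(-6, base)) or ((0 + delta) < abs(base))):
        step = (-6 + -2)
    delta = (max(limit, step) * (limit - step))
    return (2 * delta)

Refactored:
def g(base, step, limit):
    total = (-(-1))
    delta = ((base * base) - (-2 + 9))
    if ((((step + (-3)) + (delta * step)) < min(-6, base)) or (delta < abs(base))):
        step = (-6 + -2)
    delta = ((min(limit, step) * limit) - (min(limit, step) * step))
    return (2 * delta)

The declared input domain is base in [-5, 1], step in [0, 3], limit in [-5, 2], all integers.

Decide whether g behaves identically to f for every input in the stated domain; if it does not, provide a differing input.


base=-5, step=0, limit=-5 yields 0 from f but 50 from g.
verdict: not equivalent; witness: base=-5, step=0, limit=-5


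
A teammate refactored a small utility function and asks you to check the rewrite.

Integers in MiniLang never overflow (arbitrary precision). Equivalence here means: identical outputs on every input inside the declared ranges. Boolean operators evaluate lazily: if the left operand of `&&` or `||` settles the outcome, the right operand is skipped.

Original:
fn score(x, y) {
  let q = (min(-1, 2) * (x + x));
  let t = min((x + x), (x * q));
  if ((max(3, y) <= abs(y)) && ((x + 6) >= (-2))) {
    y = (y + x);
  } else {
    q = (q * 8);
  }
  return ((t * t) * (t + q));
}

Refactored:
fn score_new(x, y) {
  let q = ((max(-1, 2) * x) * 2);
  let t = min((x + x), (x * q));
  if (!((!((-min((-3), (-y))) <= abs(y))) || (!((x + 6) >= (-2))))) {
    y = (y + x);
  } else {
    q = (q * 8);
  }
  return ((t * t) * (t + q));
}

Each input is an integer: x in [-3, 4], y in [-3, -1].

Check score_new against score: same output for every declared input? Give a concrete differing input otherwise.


Not equivalent: x=-3, y=-3 separates them (-3888 vs -648).
score: q = 6; t = -18; ((max(3, y) <= abs(y)) && ((x + 6) >= (-2))) -> true; y = -6; return -3888
score_new: q = -12; t = -6; (!((!((-min((-3), (-y))) <= abs(y))) || (!((x + 6) >= (-2))))) -> true; y = -6; return -648
verdict: not equivalent; witness: x=-3, y=-3


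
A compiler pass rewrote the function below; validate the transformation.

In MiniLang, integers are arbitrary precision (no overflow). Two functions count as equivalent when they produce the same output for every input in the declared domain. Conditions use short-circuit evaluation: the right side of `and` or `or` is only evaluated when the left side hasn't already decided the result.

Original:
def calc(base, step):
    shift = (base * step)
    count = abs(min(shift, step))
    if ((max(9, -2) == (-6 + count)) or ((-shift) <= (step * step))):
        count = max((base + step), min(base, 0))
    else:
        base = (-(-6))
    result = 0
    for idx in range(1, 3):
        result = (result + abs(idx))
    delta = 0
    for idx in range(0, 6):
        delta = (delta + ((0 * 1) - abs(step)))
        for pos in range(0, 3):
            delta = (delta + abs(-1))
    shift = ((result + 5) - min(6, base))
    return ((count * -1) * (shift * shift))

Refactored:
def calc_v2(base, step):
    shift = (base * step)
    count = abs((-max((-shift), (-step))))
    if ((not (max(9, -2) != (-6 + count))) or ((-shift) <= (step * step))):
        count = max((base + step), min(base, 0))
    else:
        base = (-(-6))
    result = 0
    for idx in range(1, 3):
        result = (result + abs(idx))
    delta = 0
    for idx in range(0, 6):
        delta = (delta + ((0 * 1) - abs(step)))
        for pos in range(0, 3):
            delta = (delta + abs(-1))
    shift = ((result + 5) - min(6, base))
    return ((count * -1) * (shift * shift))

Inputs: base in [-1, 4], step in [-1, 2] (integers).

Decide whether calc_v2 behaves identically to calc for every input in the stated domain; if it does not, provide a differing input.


Behavior is preserved: although min/max/abs usage differs; and comparison usage differs; and boolean connective usage differs, the outputs never diverge.
Spot check at base=1, step=2 — calc: shift = 2; count = 2; ((max(9, -2) == (-6 + count)) or ((-shift) <= (step * step))) -> true; count = 3; result = 0; [idx=1]; result = 1; [idx=2]; result = 3; delta = 0; [idx=0]; delta = -2; [pos=0]; delta = -1; [pos=1]; delta = 0; [pos=2]; delta = 1; [idx=1]; delta = -1; [pos=0]; delta = 0; [pos=1]; delta = 1; [pos=2]; delta = 2; [idx=2]; delta = 0; [pos=0]; delta = 1; [pos=1]; delta = 2; [pos=2]; delta = 3; [idx=3]; delta = 1; [pos=0]; delta = 2; [pos=1]; delta = 3; [pos=2]; delta = 4; [idx=4]; delta = 2; [pos=0]; delta = 3; [pos=1]; delta = 4; [pos=2]; delta = 5; [idx=5]; delta = 3; [pos=0]; delta = 4; [pos=1]; delta = 5; [pos=2]; delta = 6; shift = 7; return -147. calc_v2: shift = 2; count = 2; ((not (max(9, -2) != (-6 + count))) or ((-shift) <= (step * step))) -> true; count = 3; result = 0; [idx=1]; result = 1; [idx=2]; result = 3; delta = 0; [idx=0]; delta = -2; [pos=0]; delta = -1; [pos=1]; delta = 0; [pos=2]; delta = 1; [idx=1]; delta = -1; [pos=0]; delta = 0; [pos=1]; delta = 1; [pos=2]; delta = 2; [idx=2]; delta = 0; [pos=0]; delta = 1; [pos=1]; delta = 2; [pos=2]; delta = 3; [idx=3]; delta = 1; [pos=0]; delta = 2; [pos=1]; delta = 3; [pos=2]; delta = 4; [idx=4]; delta = 2; [pos=0]; delta = 3; [pos=1]; delta = 4; [pos=2]; delta = 5; [idx=5]; delta = 3; [pos=0]; delta = 4; [pos=1]; delta = 5; [pos=2]; delta = 6; shift = 7; return -147. Both give -147.
An exhaustive pass over the 24 declared inputs shows identical outputs.
verdict: equivalent


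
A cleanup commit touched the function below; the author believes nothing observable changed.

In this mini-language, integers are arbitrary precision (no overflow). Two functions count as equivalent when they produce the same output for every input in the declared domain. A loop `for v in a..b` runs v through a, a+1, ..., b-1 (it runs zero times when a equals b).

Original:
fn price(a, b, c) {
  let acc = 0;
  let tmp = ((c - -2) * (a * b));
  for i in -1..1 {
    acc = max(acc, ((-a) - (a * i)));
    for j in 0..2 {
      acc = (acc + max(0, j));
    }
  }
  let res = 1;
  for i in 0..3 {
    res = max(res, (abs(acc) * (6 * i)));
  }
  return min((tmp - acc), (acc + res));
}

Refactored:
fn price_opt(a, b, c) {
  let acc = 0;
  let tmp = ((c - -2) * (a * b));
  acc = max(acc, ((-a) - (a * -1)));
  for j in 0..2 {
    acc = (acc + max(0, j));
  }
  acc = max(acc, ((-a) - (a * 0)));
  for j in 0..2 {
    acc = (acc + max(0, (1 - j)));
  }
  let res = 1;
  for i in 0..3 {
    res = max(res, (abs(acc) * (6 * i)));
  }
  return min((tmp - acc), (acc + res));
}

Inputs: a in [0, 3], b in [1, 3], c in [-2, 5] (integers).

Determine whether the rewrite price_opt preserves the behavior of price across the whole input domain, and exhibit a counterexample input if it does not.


Comparing the listings, the differences include: constant usage differs, arithmetic usage differs, statement counts differ, min/max/abs usage differs.
One worked example (a=3, b=1, c=3) — price: acc := 0 | tmp := 15 | iter i=-1: | acc := 0 | iter j=0: | acc := 0 | iter j=1: | acc := 1 | iter i=0: | acc := 1 | iter j=0: | acc := 1 | iter j=1: | acc := 2 | res := 1 | iter i=0: | res := 1 | iter i=1: | res := 12 | iter i=2: | res := 24 | result 13; price_opt: acc := 0 | tmp := 15 | acc := 0 | iter j=0: | acc := 0 | iter j=1: | acc := 1 | acc := 1 | iter j=0: | acc := 2 | iter j=1: | acc := 2 | res := 1 | iter i=0: | res := 1 | iter i=1: | res := 12 | iter i=2: | res := 24 | result 13; agreement on 13.
Across all 96 domain points the two functions coincide.
verdict: equivalent


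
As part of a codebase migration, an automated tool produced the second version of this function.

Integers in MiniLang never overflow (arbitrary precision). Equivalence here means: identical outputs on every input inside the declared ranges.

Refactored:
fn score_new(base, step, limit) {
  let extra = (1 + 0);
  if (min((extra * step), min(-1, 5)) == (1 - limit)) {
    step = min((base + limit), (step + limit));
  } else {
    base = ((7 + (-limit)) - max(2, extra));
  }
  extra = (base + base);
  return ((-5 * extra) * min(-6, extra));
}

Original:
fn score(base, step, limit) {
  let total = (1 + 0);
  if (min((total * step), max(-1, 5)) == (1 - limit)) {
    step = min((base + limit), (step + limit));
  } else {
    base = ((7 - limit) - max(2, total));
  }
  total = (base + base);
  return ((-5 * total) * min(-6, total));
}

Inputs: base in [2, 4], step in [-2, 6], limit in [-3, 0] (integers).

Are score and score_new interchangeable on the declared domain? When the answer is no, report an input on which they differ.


base=2, step=1, limit=0 yields 120 from score but 300 from score_new.
verdict: not equivalent; witness: base=2, step=1, limit=0


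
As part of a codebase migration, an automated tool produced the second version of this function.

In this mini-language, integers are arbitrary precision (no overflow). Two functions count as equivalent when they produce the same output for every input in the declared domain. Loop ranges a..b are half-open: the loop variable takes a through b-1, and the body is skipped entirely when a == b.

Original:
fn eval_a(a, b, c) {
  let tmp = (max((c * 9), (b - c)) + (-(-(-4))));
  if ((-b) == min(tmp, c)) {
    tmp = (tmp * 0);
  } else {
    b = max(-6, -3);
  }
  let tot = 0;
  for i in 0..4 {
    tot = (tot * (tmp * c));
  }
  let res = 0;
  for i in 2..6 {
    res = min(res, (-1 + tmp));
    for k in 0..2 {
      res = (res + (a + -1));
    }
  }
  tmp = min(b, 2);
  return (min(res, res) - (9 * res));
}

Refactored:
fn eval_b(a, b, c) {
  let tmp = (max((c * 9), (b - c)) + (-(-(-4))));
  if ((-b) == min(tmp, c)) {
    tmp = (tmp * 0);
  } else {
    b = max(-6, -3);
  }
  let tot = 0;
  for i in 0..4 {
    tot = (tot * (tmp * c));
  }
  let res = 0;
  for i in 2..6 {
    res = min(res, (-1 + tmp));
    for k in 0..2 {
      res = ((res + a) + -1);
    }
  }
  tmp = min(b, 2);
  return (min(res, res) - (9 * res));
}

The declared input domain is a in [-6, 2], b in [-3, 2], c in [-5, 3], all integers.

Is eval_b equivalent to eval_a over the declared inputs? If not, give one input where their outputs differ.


Equivalent — the differences include same computation, different form, yet no declared input distinguishes the two.
One worked example (a=-1, b=-2, c=3) — eval_a: tmp becomes 23; next ((-b) == min(tmp, c)) evaluates to false; next b becomes -3; next tot becomes 0; next at i=0:; next tot becomes 0; next at i=1:; next tot becomes 0; next at i=2:; next tot becomes 0; next at i=3:; next tot becomes 0; next res becomes 0; next at i=2:; next res becomes 0; next at k=0:; next res becomes -2; next at k=1:; next res becomes -4; next at i=3:; next res becomes -4; next at k=0:; next res becomes -6; next at k=1:; next res becomes -8; next at i=4:; next res becomes -8; next at k=0:; next res becomes -10; next at k=1:; next res becomes -12; next at i=5:; next res becomes -12; next at k=0:; next res becomes -14; next at k=1:; next res becomes -16; next tmp becomes -3; next final value 128; eval_b: tmp becomes 23; next ((-b) == min(tmp, c)) evaluates to false; next b becomes -3; next tot becomes 0; next at i=0:; next tot becomes 0; next at i=1:; next tot becomes 0; next at i=2:; next tot becomes 0; next at i=3:; next tot becomes 0; next res becomes 0; next at i=2:; next res becomes 0; next at k=0:; next res becomes -2; next at k=1:; next res becomes -4; next at i=3:; next res becomes -4; next at k=0:; next res becomes -6; next at k=1:; next res becomes -8; next at i=4:; next res becomes -8; next at k=0:; next res becomes -10; next at k=1:; next res becomes -12; next at i=5:; next res becomes -12; next at k=0:; next res becomes -14; next at k=1:; next res becomes -16; next tmp becomes -3; next final value 128; agreement on 128.
Across all 486 domain points the two functions coincide.
verdict: equivalent


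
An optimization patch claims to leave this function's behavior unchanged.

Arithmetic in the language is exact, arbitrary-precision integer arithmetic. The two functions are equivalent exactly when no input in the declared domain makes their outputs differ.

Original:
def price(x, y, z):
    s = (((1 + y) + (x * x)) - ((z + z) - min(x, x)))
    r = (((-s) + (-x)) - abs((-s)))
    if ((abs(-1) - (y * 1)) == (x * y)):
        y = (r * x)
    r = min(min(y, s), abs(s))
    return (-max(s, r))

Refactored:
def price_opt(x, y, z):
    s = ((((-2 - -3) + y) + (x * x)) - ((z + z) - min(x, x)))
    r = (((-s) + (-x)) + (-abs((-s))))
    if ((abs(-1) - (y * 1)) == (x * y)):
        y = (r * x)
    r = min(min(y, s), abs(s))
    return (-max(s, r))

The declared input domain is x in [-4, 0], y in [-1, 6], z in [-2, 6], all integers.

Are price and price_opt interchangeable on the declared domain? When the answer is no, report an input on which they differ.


This is a faithful refactor — arithmetic usage differs; also constant usage differs, but the computed results match everywhere.
As a probe, take x=-2, y=0, z=6: price runs s=-9, then r=2, then ((abs(-1) - (y * 1)) == (x * y)) is false, then r=-9, then returns 9; price_opt runs s=-9, then r=2, then ((abs(-1) - (y * 1)) == (x * y)) is false, then r=-9, then returns 9; both end at 9.
Checked all 360 inputs in the declared domain: the outputs agree on every one.
verdict: equivalent


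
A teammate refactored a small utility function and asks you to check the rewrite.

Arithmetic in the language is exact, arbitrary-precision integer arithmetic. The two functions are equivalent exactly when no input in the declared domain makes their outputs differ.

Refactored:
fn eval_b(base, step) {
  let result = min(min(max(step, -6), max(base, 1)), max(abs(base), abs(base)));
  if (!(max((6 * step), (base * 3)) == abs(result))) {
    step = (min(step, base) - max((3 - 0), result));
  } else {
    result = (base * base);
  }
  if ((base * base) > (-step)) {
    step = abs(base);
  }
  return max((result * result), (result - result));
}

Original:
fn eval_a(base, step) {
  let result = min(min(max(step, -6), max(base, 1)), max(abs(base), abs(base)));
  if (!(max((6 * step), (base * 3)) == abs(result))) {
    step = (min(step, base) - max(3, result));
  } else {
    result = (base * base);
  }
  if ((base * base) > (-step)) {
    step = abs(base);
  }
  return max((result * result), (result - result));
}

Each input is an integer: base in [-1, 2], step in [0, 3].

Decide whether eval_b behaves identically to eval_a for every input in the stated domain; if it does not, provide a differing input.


Reading the diff, among the changes: constant usage differs; also arithmetic usage differs.
One worked example (base=-1, step=0) — eval_a: result = 0; (!(max((6 * step), (base * 3)) == abs(result))) -> false; result = 1; ((base * base) > (-step)) -> true; step = 1; return 1; eval_b: result = 0; (!(max((6 * step), (base * 3)) == abs(result))) -> false; result = 1; ((base * base) > (-step)) -> true; step = 1; return 1; agreement on 1.
Checked all 16 inputs in the declared domain: the outputs agree on every one.
verdict: equivalent


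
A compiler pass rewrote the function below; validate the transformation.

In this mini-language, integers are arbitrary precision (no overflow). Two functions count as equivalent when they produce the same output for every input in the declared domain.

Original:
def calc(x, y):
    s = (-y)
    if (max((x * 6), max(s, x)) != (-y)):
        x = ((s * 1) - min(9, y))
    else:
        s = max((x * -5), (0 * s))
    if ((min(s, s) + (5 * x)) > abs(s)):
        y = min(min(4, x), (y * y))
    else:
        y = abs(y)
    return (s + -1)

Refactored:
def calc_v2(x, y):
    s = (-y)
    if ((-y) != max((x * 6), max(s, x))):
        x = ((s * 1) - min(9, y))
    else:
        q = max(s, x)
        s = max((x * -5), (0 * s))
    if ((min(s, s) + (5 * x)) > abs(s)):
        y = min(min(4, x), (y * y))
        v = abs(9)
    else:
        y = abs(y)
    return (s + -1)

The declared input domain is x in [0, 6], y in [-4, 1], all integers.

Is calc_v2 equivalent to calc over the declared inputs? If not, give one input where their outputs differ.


The two versions differ — the changes include local variable names differ; also constant usage differs; also min/max/abs usage differs; also statement counts differ.
As a probe, take x=3, y=-2: calc runs s = 2; (max((x * 6), max(s, x)) != (-y)) -> true; x = 4; ((min(s, s) + (5 * x)) > abs(s)) -> true; y = 4; return 1; calc_v2 runs s = 2; ((-y) != max((x * 6), max(s, x))) -> true; x = 4; ((min(s, s) + (5 * x)) > abs(s)) -> true; y = 4; v = 9; return 1; both end at 1.
Every one of the 42 inputs gives matching results.
verdict: equivalent


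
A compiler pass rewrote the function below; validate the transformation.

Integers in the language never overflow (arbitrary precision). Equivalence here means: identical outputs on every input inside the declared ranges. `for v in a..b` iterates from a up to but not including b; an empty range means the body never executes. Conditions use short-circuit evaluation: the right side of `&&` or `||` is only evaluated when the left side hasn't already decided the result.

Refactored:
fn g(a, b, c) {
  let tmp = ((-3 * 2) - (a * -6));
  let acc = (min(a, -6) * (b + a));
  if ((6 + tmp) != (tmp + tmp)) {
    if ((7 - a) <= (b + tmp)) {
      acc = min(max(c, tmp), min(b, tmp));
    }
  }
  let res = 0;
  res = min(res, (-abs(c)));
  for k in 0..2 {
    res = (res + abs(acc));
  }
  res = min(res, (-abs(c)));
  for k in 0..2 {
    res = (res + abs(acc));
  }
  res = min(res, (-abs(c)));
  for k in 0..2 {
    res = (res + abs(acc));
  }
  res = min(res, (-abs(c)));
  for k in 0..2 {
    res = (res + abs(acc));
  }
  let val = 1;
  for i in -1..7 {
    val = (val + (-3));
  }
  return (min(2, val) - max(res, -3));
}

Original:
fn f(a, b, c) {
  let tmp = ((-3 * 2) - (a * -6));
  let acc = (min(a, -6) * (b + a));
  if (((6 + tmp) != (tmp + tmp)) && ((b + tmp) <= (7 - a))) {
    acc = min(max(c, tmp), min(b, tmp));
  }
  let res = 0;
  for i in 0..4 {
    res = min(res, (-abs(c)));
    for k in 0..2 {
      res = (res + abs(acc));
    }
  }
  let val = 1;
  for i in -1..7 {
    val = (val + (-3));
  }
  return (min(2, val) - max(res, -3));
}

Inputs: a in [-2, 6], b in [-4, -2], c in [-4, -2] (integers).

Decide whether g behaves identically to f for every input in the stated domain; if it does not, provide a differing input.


Try a=-2, b=-4, c=-4.
f: tmp=-18, then acc=36, then (((6 + tmp) != (tmp + tmp)) && ((b + tmp) <= (7 - a))) is true, then acc=-18, then res=0, then (i=0), then res=-4, then (k=0), then res=14, then (k=1), then res=32, then (i=1), then res=-4, then (k=0), then res=14, then (k=1), then res=32, then (i=2), then res=-4, then (k=0), then res=14, then (k=1), then res=32, then (i=3), then res=-4, then (k=0), then res=14, then (k=1), then res=32, then val=1, then (i=-1), then val=-2, then (i=0), then val=-5, then (i=1), then val=-8, then (i=2), then val=-11, then (i=3), then val=-14, then (i=4), then val=-17, then (i=5), then val=-20, then (i=6), then val=-23, then returns -55
g: tmp=-18, then acc=36, then ((6 + tmp) != (tmp + tmp)) is true, then ((7 - a) <= (b + tmp)) is false, then res=0, then res=-4, then (k=0), then res=32, then (k=1), then res=68, then res=-4, then (k=0), then res=32, then (k=1), then res=68, then res=-4, then (k=0), then res=32, then (k=1), then res=68, then res=-4, then (k=0), then res=32, then (k=1), then res=68, then val=1, then (i=-1), then val=-2, then (i=0), then val=-5, then (i=1), then val=-8, then (i=2), then val=-11, then (i=3), then val=-14, then (i=4), then val=-17, then (i=5), then val=-20, then (i=6), then val=-23, then returns -91
-55 != -91, so the rewrite changes behavior.
verdict: not equivalent; witness: a=-2, b=-4, c=-4


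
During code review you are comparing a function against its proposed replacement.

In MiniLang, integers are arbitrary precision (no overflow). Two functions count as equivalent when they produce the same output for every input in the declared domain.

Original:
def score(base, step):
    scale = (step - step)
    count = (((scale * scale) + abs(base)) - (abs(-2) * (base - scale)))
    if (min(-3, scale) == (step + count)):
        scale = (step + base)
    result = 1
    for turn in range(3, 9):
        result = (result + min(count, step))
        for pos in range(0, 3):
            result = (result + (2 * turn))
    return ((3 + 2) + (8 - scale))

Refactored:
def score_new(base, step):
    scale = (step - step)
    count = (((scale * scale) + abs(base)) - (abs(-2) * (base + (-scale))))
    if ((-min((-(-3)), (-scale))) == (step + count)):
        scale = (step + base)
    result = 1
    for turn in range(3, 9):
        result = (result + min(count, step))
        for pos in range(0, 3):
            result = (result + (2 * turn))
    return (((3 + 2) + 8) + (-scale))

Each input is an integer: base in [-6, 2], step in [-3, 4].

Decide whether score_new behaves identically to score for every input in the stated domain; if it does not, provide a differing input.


There is a counterexample at base=-1, step=-3: 13 on one side, 17 on the other.
score: scale = 0; count = 3; (min(-3, scale) == (step + count)) -> false; result = 1; [turn=3]; result = -2; [pos=0]; result = 4; [pos=1]; result = 10; [pos=2]; result = 16; [turn=4]; result = 13; [pos=0]; result = 21; [pos=1]; result = 29; [pos=2]; result = 37; [turn=5]; result = 34; [pos=0]; result = 44; [pos=1]; result = 54; [pos=2]; result = 64; [turn=6]; result = 61; [pos=0]; result = 73; [pos=1]; result = 85; [pos=2]; result = 97; [turn=7]; result = 94; [pos=0]; result = 108; [pos=1]; result = 122; [pos=2]; result = 136; [turn=8]; result = 133; [pos=0]; result = 149; [pos=1]; result = 165; [pos=2]; result = 181; return 13
score_new: scale = 0; count = 3; ((-min((-(-3)), (-scale))) == (step + count)) -> true; scale = -4; result = 1; [turn=3]; result = -2; [pos=0]; result = 4; [pos=1]; result = 10; [pos=2]; result = 16; [turn=4]; result = 13; [pos=0]; result = 21; [pos=1]; result = 29; [pos=2]; result = 37; [turn=5]; result = 34; [pos=0]; result = 44; [pos=1]; result = 54; [pos=2]; result = 64; [turn=6]; result = 61; [pos=0]; result = 73; [pos=1]; result = 85; [pos=2]; result = 97; [turn=7]; result = 94; [pos=0]; result = 108; [pos=1]; result = 122; [pos=2]; result = 136; [turn=8]; result = 133; [pos=0]; result = 149; [pos=1]; result = 165; [pos=2]; result = 181; return 17
verdict: not equivalent; witness: base=-1, step=-3


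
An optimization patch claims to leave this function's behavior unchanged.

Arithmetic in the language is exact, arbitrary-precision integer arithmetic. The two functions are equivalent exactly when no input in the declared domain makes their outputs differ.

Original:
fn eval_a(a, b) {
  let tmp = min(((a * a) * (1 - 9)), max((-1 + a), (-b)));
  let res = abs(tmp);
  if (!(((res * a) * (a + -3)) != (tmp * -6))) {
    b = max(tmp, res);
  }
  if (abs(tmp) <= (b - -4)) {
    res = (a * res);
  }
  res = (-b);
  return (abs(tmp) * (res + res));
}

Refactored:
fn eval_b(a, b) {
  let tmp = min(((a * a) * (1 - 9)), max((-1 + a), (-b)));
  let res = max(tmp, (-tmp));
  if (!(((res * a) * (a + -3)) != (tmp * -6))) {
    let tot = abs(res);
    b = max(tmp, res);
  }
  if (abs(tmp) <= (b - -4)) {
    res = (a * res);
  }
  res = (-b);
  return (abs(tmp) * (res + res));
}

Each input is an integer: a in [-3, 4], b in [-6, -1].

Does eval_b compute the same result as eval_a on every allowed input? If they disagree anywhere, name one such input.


Changes here: statement counts differ, min/max/abs usage differs, local variable names differ; the full 48-point sweep finds no disagreement.
verdict: equivalent


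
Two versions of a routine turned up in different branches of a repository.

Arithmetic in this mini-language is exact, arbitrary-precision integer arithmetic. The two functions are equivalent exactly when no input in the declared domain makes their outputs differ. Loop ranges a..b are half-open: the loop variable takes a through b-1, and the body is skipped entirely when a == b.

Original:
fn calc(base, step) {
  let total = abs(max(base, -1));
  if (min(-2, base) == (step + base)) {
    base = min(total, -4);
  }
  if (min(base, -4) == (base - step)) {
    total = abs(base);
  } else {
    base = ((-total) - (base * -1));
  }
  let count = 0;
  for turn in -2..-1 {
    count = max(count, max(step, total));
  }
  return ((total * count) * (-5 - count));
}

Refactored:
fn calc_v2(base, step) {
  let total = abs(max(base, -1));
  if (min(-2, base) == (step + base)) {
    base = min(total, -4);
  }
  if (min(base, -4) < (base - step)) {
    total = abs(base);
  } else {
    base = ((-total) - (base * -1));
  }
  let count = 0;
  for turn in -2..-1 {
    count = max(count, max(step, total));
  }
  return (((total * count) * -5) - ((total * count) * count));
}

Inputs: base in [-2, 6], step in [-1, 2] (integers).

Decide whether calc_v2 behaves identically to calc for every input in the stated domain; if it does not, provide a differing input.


base=-2, step=-1 yields -6 from calc but -28 from calc_v2.
verdict: not equivalent; witness: base=-2, step=-1


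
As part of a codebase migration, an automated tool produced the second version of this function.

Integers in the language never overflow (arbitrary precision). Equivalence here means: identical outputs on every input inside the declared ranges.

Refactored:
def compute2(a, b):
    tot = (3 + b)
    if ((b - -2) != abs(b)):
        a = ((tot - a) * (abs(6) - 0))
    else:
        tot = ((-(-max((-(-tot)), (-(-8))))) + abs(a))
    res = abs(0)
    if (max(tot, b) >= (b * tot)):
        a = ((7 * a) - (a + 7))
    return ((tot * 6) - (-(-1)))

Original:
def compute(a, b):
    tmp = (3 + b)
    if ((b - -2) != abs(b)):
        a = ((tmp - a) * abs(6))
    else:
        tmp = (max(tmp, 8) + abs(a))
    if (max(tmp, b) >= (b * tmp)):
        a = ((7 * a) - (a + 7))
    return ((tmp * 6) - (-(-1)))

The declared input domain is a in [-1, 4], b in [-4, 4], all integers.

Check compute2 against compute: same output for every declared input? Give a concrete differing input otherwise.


Side by side, the visible changes include: min/max/abs usage differs, statement counts differ, local variable names differ, arithmetic usage differs, constant usage differs.
One worked example (a=2, b=4) — compute: tmp = 7; ((b - -2) != abs(b)) -> true; a = 30; (max(tmp, b) >= (b * tmp)) -> false; return 41; compute2: tot = 7; ((b - -2) != abs(b)) -> true; a = 30; res = 0; (max(tot, b) >= (b * tot)) -> false; return 41; agreement on 41.
Sweeping the whole domain (54 inputs) finds no disagreement.
verdict: equivalent
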